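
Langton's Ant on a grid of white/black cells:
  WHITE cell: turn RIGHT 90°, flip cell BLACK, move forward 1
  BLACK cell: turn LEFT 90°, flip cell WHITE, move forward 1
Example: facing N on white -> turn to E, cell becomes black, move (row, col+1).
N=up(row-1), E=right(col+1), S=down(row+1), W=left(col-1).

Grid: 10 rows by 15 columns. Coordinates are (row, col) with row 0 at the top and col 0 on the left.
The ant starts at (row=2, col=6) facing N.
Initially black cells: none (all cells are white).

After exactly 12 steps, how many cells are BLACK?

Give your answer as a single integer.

Answer: 8

Derivation:
Step 1: on WHITE (2,6): turn R to E, flip to black, move to (2,7). |black|=1
Step 2: on WHITE (2,7): turn R to S, flip to black, move to (3,7). |black|=2
Step 3: on WHITE (3,7): turn R to W, flip to black, move to (3,6). |black|=3
Step 4: on WHITE (3,6): turn R to N, flip to black, move to (2,6). |black|=4
Step 5: on BLACK (2,6): turn L to W, flip to white, move to (2,5). |black|=3
Step 6: on WHITE (2,5): turn R to N, flip to black, move to (1,5). |black|=4
Step 7: on WHITE (1,5): turn R to E, flip to black, move to (1,6). |black|=5
Step 8: on WHITE (1,6): turn R to S, flip to black, move to (2,6). |black|=6
Step 9: on WHITE (2,6): turn R to W, flip to black, move to (2,5). |black|=7
Step 10: on BLACK (2,5): turn L to S, flip to white, move to (3,5). |black|=6
Step 11: on WHITE (3,5): turn R to W, flip to black, move to (3,4). |black|=7
Step 12: on WHITE (3,4): turn R to N, flip to black, move to (2,4). |black|=8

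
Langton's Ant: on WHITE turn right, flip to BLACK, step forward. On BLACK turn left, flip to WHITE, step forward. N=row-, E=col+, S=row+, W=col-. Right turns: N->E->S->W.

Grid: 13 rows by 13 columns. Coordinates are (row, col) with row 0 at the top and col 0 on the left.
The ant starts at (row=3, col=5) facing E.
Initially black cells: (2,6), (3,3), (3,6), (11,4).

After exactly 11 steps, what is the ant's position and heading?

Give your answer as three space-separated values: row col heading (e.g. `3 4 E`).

Step 1: on WHITE (3,5): turn R to S, flip to black, move to (4,5). |black|=5
Step 2: on WHITE (4,5): turn R to W, flip to black, move to (4,4). |black|=6
Step 3: on WHITE (4,4): turn R to N, flip to black, move to (3,4). |black|=7
Step 4: on WHITE (3,4): turn R to E, flip to black, move to (3,5). |black|=8
Step 5: on BLACK (3,5): turn L to N, flip to white, move to (2,5). |black|=7
Step 6: on WHITE (2,5): turn R to E, flip to black, move to (2,6). |black|=8
Step 7: on BLACK (2,6): turn L to N, flip to white, move to (1,6). |black|=7
Step 8: on WHITE (1,6): turn R to E, flip to black, move to (1,7). |black|=8
Step 9: on WHITE (1,7): turn R to S, flip to black, move to (2,7). |black|=9
Step 10: on WHITE (2,7): turn R to W, flip to black, move to (2,6). |black|=10
Step 11: on WHITE (2,6): turn R to N, flip to black, move to (1,6). |black|=11

Answer: 1 6 N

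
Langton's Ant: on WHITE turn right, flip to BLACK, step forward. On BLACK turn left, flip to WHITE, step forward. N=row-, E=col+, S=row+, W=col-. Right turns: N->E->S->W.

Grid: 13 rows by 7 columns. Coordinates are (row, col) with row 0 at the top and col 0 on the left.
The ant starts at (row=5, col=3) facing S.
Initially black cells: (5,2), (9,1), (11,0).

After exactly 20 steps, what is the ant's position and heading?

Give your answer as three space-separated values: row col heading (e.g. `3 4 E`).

Answer: 7 3 N

Derivation:
Step 1: on WHITE (5,3): turn R to W, flip to black, move to (5,2). |black|=4
Step 2: on BLACK (5,2): turn L to S, flip to white, move to (6,2). |black|=3
Step 3: on WHITE (6,2): turn R to W, flip to black, move to (6,1). |black|=4
Step 4: on WHITE (6,1): turn R to N, flip to black, move to (5,1). |black|=5
Step 5: on WHITE (5,1): turn R to E, flip to black, move to (5,2). |black|=6
Step 6: on WHITE (5,2): turn R to S, flip to black, move to (6,2). |black|=7
Step 7: on BLACK (6,2): turn L to E, flip to white, move to (6,3). |black|=6
Step 8: on WHITE (6,3): turn R to S, flip to black, move to (7,3). |black|=7
Step 9: on WHITE (7,3): turn R to W, flip to black, move to (7,2). |black|=8
Step 10: on WHITE (7,2): turn R to N, flip to black, move to (6,2). |black|=9
Step 11: on WHITE (6,2): turn R to E, flip to black, move to (6,3). |black|=10
Step 12: on BLACK (6,3): turn L to N, flip to white, move to (5,3). |black|=9
Step 13: on BLACK (5,3): turn L to W, flip to white, move to (5,2). |black|=8
Step 14: on BLACK (5,2): turn L to S, flip to white, move to (6,2). |black|=7
Step 15: on BLACK (6,2): turn L to E, flip to white, move to (6,3). |black|=6
Step 16: on WHITE (6,3): turn R to S, flip to black, move to (7,3). |black|=7
Step 17: on BLACK (7,3): turn L to E, flip to white, move to (7,4). |black|=6
Step 18: on WHITE (7,4): turn R to S, flip to black, move to (8,4). |black|=7
Step 19: on WHITE (8,4): turn R to W, flip to black, move to (8,3). |black|=8
Step 20: on WHITE (8,3): turn R to N, flip to black, move to (7,3). |black|=9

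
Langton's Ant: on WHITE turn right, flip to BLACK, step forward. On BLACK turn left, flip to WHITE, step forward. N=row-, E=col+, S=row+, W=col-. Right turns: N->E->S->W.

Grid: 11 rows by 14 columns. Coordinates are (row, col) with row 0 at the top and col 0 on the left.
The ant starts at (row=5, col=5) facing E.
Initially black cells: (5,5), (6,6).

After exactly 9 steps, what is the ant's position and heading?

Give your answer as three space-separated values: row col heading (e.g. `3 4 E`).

Step 1: on BLACK (5,5): turn L to N, flip to white, move to (4,5). |black|=1
Step 2: on WHITE (4,5): turn R to E, flip to black, move to (4,6). |black|=2
Step 3: on WHITE (4,6): turn R to S, flip to black, move to (5,6). |black|=3
Step 4: on WHITE (5,6): turn R to W, flip to black, move to (5,5). |black|=4
Step 5: on WHITE (5,5): turn R to N, flip to black, move to (4,5). |black|=5
Step 6: on BLACK (4,5): turn L to W, flip to white, move to (4,4). |black|=4
Step 7: on WHITE (4,4): turn R to N, flip to black, move to (3,4). |black|=5
Step 8: on WHITE (3,4): turn R to E, flip to black, move to (3,5). |black|=6
Step 9: on WHITE (3,5): turn R to S, flip to black, move to (4,5). |black|=7

Answer: 4 5 S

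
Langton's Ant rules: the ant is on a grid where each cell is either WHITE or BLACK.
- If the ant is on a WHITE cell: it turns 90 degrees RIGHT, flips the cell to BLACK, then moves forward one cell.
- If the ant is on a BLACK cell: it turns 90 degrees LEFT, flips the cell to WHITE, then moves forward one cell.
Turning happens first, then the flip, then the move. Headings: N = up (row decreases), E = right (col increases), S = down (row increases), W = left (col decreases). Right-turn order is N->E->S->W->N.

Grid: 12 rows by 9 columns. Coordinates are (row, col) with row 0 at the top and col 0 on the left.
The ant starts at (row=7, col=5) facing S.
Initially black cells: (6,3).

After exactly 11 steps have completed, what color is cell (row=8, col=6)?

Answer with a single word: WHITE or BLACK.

Answer: BLACK

Derivation:
Step 1: on WHITE (7,5): turn R to W, flip to black, move to (7,4). |black|=2
Step 2: on WHITE (7,4): turn R to N, flip to black, move to (6,4). |black|=3
Step 3: on WHITE (6,4): turn R to E, flip to black, move to (6,5). |black|=4
Step 4: on WHITE (6,5): turn R to S, flip to black, move to (7,5). |black|=5
Step 5: on BLACK (7,5): turn L to E, flip to white, move to (7,6). |black|=4
Step 6: on WHITE (7,6): turn R to S, flip to black, move to (8,6). |black|=5
Step 7: on WHITE (8,6): turn R to W, flip to black, move to (8,5). |black|=6
Step 8: on WHITE (8,5): turn R to N, flip to black, move to (7,5). |black|=7
Step 9: on WHITE (7,5): turn R to E, flip to black, move to (7,6). |black|=8
Step 10: on BLACK (7,6): turn L to N, flip to white, move to (6,6). |black|=7
Step 11: on WHITE (6,6): turn R to E, flip to black, move to (6,7). |black|=8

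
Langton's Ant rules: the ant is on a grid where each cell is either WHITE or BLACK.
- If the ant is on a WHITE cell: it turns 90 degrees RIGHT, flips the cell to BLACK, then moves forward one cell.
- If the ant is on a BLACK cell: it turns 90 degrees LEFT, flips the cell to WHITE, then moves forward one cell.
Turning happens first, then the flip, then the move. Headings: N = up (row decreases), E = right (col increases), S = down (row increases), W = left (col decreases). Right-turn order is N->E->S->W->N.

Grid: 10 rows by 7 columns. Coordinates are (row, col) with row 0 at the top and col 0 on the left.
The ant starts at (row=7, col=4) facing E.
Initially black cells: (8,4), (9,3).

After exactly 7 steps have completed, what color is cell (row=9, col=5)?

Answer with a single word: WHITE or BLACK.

Step 1: on WHITE (7,4): turn R to S, flip to black, move to (8,4). |black|=3
Step 2: on BLACK (8,4): turn L to E, flip to white, move to (8,5). |black|=2
Step 3: on WHITE (8,5): turn R to S, flip to black, move to (9,5). |black|=3
Step 4: on WHITE (9,5): turn R to W, flip to black, move to (9,4). |black|=4
Step 5: on WHITE (9,4): turn R to N, flip to black, move to (8,4). |black|=5
Step 6: on WHITE (8,4): turn R to E, flip to black, move to (8,5). |black|=6
Step 7: on BLACK (8,5): turn L to N, flip to white, move to (7,5). |black|=5

Answer: BLACK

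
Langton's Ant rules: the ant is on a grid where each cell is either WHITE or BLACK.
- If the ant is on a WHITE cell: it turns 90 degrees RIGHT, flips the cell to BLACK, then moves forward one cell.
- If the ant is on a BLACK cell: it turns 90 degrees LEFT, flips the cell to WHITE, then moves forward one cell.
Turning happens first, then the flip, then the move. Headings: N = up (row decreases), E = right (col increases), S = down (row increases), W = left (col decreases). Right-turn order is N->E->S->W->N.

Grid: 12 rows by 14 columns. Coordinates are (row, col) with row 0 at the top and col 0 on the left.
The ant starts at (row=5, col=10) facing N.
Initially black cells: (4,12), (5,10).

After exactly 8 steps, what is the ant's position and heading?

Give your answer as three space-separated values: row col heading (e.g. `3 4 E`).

Step 1: on BLACK (5,10): turn L to W, flip to white, move to (5,9). |black|=1
Step 2: on WHITE (5,9): turn R to N, flip to black, move to (4,9). |black|=2
Step 3: on WHITE (4,9): turn R to E, flip to black, move to (4,10). |black|=3
Step 4: on WHITE (4,10): turn R to S, flip to black, move to (5,10). |black|=4
Step 5: on WHITE (5,10): turn R to W, flip to black, move to (5,9). |black|=5
Step 6: on BLACK (5,9): turn L to S, flip to white, move to (6,9). |black|=4
Step 7: on WHITE (6,9): turn R to W, flip to black, move to (6,8). |black|=5
Step 8: on WHITE (6,8): turn R to N, flip to black, move to (5,8). |black|=6

Answer: 5 8 N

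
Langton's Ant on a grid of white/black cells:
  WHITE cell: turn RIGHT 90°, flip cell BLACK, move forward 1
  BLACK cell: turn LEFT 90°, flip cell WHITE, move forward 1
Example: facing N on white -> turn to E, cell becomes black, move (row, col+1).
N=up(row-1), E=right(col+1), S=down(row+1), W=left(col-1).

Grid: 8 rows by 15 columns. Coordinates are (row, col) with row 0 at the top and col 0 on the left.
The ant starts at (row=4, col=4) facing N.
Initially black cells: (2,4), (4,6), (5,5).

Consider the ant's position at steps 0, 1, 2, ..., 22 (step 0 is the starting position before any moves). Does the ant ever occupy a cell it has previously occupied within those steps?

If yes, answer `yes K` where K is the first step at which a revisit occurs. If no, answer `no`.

Step 1: on WHITE (4,4): turn R to E, flip to black, move to (4,5). |black|=4 — new cell
Step 2: on WHITE (4,5): turn R to S, flip to black, move to (5,5). |black|=5 — new cell
Step 3: on BLACK (5,5): turn L to E, flip to white, move to (5,6). |black|=4 — new cell
Step 4: on WHITE (5,6): turn R to S, flip to black, move to (6,6). |black|=5 — new cell
Step 5: on WHITE (6,6): turn R to W, flip to black, move to (6,5). |black|=6 — new cell
Step 6: on WHITE (6,5): turn R to N, flip to black, move to (5,5). |black|=7 — REVISIT

Answer: yes 6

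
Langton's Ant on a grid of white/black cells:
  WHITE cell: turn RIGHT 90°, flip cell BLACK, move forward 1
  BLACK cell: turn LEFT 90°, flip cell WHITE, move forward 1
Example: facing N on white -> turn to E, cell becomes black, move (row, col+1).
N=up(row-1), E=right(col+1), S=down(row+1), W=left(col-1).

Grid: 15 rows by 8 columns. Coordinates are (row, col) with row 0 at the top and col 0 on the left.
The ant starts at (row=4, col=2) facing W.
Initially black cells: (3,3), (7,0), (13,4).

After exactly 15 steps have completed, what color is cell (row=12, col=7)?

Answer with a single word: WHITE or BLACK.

Step 1: on WHITE (4,2): turn R to N, flip to black, move to (3,2). |black|=4
Step 2: on WHITE (3,2): turn R to E, flip to black, move to (3,3). |black|=5
Step 3: on BLACK (3,3): turn L to N, flip to white, move to (2,3). |black|=4
Step 4: on WHITE (2,3): turn R to E, flip to black, move to (2,4). |black|=5
Step 5: on WHITE (2,4): turn R to S, flip to black, move to (3,4). |black|=6
Step 6: on WHITE (3,4): turn R to W, flip to black, move to (3,3). |black|=7
Step 7: on WHITE (3,3): turn R to N, flip to black, move to (2,3). |black|=8
Step 8: on BLACK (2,3): turn L to W, flip to white, move to (2,2). |black|=7
Step 9: on WHITE (2,2): turn R to N, flip to black, move to (1,2). |black|=8
Step 10: on WHITE (1,2): turn R to E, flip to black, move to (1,3). |black|=9
Step 11: on WHITE (1,3): turn R to S, flip to black, move to (2,3). |black|=10
Step 12: on WHITE (2,3): turn R to W, flip to black, move to (2,2). |black|=11
Step 13: on BLACK (2,2): turn L to S, flip to white, move to (3,2). |black|=10
Step 14: on BLACK (3,2): turn L to E, flip to white, move to (3,3). |black|=9
Step 15: on BLACK (3,3): turn L to N, flip to white, move to (2,3). |black|=8

Answer: WHITE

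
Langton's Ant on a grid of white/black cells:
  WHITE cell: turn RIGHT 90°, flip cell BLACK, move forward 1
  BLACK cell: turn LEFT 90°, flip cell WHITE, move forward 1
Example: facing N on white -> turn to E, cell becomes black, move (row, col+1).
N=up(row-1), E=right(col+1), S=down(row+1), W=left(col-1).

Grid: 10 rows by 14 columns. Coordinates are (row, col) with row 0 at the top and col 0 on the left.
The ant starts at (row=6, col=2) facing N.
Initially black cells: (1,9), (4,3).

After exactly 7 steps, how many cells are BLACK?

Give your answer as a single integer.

Answer: 7

Derivation:
Step 1: on WHITE (6,2): turn R to E, flip to black, move to (6,3). |black|=3
Step 2: on WHITE (6,3): turn R to S, flip to black, move to (7,3). |black|=4
Step 3: on WHITE (7,3): turn R to W, flip to black, move to (7,2). |black|=5
Step 4: on WHITE (7,2): turn R to N, flip to black, move to (6,2). |black|=6
Step 5: on BLACK (6,2): turn L to W, flip to white, move to (6,1). |black|=5
Step 6: on WHITE (6,1): turn R to N, flip to black, move to (5,1). |black|=6
Step 7: on WHITE (5,1): turn R to E, flip to black, move to (5,2). |black|=7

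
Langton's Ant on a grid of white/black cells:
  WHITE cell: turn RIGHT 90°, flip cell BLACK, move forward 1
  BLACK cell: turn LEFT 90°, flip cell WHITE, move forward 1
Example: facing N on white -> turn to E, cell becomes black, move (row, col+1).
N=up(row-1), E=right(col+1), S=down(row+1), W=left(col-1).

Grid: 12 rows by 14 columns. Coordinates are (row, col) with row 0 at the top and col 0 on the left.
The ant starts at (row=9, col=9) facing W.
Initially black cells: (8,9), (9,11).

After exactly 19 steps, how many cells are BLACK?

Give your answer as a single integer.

Answer: 7

Derivation:
Step 1: on WHITE (9,9): turn R to N, flip to black, move to (8,9). |black|=3
Step 2: on BLACK (8,9): turn L to W, flip to white, move to (8,8). |black|=2
Step 3: on WHITE (8,8): turn R to N, flip to black, move to (7,8). |black|=3
Step 4: on WHITE (7,8): turn R to E, flip to black, move to (7,9). |black|=4
Step 5: on WHITE (7,9): turn R to S, flip to black, move to (8,9). |black|=5
Step 6: on WHITE (8,9): turn R to W, flip to black, move to (8,8). |black|=6
Step 7: on BLACK (8,8): turn L to S, flip to white, move to (9,8). |black|=5
Step 8: on WHITE (9,8): turn R to W, flip to black, move to (9,7). |black|=6
Step 9: on WHITE (9,7): turn R to N, flip to black, move to (8,7). |black|=7
Step 10: on WHITE (8,7): turn R to E, flip to black, move to (8,8). |black|=8
Step 11: on WHITE (8,8): turn R to S, flip to black, move to (9,8). |black|=9
Step 12: on BLACK (9,8): turn L to E, flip to white, move to (9,9). |black|=8
Step 13: on BLACK (9,9): turn L to N, flip to white, move to (8,9). |black|=7
Step 14: on BLACK (8,9): turn L to W, flip to white, move to (8,8). |black|=6
Step 15: on BLACK (8,8): turn L to S, flip to white, move to (9,8). |black|=5
Step 16: on WHITE (9,8): turn R to W, flip to black, move to (9,7). |black|=6
Step 17: on BLACK (9,7): turn L to S, flip to white, move to (10,7). |black|=5
Step 18: on WHITE (10,7): turn R to W, flip to black, move to (10,6). |black|=6
Step 19: on WHITE (10,6): turn R to N, flip to black, move to (9,6). |black|=7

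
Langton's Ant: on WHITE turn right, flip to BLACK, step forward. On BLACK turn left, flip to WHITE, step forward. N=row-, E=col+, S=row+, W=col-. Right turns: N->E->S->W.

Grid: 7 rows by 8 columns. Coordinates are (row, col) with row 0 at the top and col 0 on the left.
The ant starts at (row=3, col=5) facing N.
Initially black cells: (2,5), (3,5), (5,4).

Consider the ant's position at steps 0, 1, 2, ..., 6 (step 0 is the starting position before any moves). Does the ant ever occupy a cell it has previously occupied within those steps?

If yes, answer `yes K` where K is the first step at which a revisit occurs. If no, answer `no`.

Answer: no

Derivation:
Step 1: on BLACK (3,5): turn L to W, flip to white, move to (3,4). |black|=2 — new cell
Step 2: on WHITE (3,4): turn R to N, flip to black, move to (2,4). |black|=3 — new cell
Step 3: on WHITE (2,4): turn R to E, flip to black, move to (2,5). |black|=4 — new cell
Step 4: on BLACK (2,5): turn L to N, flip to white, move to (1,5). |black|=3 — new cell
Step 5: on WHITE (1,5): turn R to E, flip to black, move to (1,6). |black|=4 — new cell
Step 6: on WHITE (1,6): turn R to S, flip to black, move to (2,6). |black|=5 — new cell
No revisit within 6 steps.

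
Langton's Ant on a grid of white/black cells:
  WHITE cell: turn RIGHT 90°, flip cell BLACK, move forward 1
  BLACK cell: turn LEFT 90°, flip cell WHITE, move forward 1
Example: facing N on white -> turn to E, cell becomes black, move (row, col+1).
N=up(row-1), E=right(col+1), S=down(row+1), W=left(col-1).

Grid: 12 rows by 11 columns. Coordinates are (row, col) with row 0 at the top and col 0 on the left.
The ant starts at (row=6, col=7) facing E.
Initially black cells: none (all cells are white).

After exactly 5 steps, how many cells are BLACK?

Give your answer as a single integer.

Answer: 3

Derivation:
Step 1: on WHITE (6,7): turn R to S, flip to black, move to (7,7). |black|=1
Step 2: on WHITE (7,7): turn R to W, flip to black, move to (7,6). |black|=2
Step 3: on WHITE (7,6): turn R to N, flip to black, move to (6,6). |black|=3
Step 4: on WHITE (6,6): turn R to E, flip to black, move to (6,7). |black|=4
Step 5: on BLACK (6,7): turn L to N, flip to white, move to (5,7). |black|=3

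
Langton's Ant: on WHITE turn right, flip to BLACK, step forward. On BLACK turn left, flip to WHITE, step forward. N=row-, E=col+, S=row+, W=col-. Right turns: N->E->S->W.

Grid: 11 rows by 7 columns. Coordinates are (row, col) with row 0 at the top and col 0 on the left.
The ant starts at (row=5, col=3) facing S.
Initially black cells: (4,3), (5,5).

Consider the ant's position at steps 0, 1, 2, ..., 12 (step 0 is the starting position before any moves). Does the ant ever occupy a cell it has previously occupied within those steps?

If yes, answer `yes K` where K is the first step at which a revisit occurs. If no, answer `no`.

Answer: yes 7

Derivation:
Step 1: on WHITE (5,3): turn R to W, flip to black, move to (5,2). |black|=3 — new cell
Step 2: on WHITE (5,2): turn R to N, flip to black, move to (4,2). |black|=4 — new cell
Step 3: on WHITE (4,2): turn R to E, flip to black, move to (4,3). |black|=5 — new cell
Step 4: on BLACK (4,3): turn L to N, flip to white, move to (3,3). |black|=4 — new cell
Step 5: on WHITE (3,3): turn R to E, flip to black, move to (3,4). |black|=5 — new cell
Step 6: on WHITE (3,4): turn R to S, flip to black, move to (4,4). |black|=6 — new cell
Step 7: on WHITE (4,4): turn R to W, flip to black, move to (4,3). |black|=7 — REVISIT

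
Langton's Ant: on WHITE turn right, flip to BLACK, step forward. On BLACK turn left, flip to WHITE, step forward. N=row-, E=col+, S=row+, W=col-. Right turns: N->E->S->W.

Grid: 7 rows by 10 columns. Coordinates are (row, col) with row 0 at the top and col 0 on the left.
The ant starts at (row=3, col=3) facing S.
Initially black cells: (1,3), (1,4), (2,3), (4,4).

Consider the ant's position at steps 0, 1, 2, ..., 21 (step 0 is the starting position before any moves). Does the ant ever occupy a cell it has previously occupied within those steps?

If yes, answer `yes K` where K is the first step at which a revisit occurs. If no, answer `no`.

Step 1: on WHITE (3,3): turn R to W, flip to black, move to (3,2). |black|=5 — new cell
Step 2: on WHITE (3,2): turn R to N, flip to black, move to (2,2). |black|=6 — new cell
Step 3: on WHITE (2,2): turn R to E, flip to black, move to (2,3). |black|=7 — new cell
Step 4: on BLACK (2,3): turn L to N, flip to white, move to (1,3). |black|=6 — new cell
Step 5: on BLACK (1,3): turn L to W, flip to white, move to (1,2). |black|=5 — new cell
Step 6: on WHITE (1,2): turn R to N, flip to black, move to (0,2). |black|=6 — new cell
Step 7: on WHITE (0,2): turn R to E, flip to black, move to (0,3). |black|=7 — new cell
Step 8: on WHITE (0,3): turn R to S, flip to black, move to (1,3). |black|=8 — REVISIT

Answer: yes 8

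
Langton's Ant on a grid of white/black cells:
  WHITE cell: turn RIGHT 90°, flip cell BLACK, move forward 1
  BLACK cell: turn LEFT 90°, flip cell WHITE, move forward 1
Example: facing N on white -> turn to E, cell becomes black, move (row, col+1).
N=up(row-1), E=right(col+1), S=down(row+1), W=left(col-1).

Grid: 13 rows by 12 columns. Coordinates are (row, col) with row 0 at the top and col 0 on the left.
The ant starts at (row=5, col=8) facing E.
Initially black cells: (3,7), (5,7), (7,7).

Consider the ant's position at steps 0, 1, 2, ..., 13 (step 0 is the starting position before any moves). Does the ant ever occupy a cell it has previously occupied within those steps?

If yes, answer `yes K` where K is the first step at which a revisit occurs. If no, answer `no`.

Step 1: on WHITE (5,8): turn R to S, flip to black, move to (6,8). |black|=4 — new cell
Step 2: on WHITE (6,8): turn R to W, flip to black, move to (6,7). |black|=5 — new cell
Step 3: on WHITE (6,7): turn R to N, flip to black, move to (5,7). |black|=6 — new cell
Step 4: on BLACK (5,7): turn L to W, flip to white, move to (5,6). |black|=5 — new cell
Step 5: on WHITE (5,6): turn R to N, flip to black, move to (4,6). |black|=6 — new cell
Step 6: on WHITE (4,6): turn R to E, flip to black, move to (4,7). |black|=7 — new cell
Step 7: on WHITE (4,7): turn R to S, flip to black, move to (5,7). |black|=8 — REVISIT

Answer: yes 7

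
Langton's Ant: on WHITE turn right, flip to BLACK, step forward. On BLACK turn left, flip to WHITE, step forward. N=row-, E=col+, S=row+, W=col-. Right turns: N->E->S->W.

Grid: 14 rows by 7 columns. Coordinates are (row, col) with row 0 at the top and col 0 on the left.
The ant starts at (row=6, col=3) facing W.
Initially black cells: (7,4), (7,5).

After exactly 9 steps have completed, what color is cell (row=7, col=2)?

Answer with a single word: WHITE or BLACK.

Step 1: on WHITE (6,3): turn R to N, flip to black, move to (5,3). |black|=3
Step 2: on WHITE (5,3): turn R to E, flip to black, move to (5,4). |black|=4
Step 3: on WHITE (5,4): turn R to S, flip to black, move to (6,4). |black|=5
Step 4: on WHITE (6,4): turn R to W, flip to black, move to (6,3). |black|=6
Step 5: on BLACK (6,3): turn L to S, flip to white, move to (7,3). |black|=5
Step 6: on WHITE (7,3): turn R to W, flip to black, move to (7,2). |black|=6
Step 7: on WHITE (7,2): turn R to N, flip to black, move to (6,2). |black|=7
Step 8: on WHITE (6,2): turn R to E, flip to black, move to (6,3). |black|=8
Step 9: on WHITE (6,3): turn R to S, flip to black, move to (7,3). |black|=9

Answer: BLACK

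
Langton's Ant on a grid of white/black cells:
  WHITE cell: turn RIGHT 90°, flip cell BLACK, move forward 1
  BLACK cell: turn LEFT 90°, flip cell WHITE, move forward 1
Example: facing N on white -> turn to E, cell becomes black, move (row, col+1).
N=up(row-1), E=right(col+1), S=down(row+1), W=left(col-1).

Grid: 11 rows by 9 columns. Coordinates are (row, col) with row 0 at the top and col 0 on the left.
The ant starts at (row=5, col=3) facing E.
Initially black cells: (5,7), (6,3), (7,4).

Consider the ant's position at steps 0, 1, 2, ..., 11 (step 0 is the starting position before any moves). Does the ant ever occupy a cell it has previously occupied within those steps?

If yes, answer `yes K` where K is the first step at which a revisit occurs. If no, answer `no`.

Answer: yes 7

Derivation:
Step 1: on WHITE (5,3): turn R to S, flip to black, move to (6,3). |black|=4 — new cell
Step 2: on BLACK (6,3): turn L to E, flip to white, move to (6,4). |black|=3 — new cell
Step 3: on WHITE (6,4): turn R to S, flip to black, move to (7,4). |black|=4 — new cell
Step 4: on BLACK (7,4): turn L to E, flip to white, move to (7,5). |black|=3 — new cell
Step 5: on WHITE (7,5): turn R to S, flip to black, move to (8,5). |black|=4 — new cell
Step 6: on WHITE (8,5): turn R to W, flip to black, move to (8,4). |black|=5 — new cell
Step 7: on WHITE (8,4): turn R to N, flip to black, move to (7,4). |black|=6 — REVISIT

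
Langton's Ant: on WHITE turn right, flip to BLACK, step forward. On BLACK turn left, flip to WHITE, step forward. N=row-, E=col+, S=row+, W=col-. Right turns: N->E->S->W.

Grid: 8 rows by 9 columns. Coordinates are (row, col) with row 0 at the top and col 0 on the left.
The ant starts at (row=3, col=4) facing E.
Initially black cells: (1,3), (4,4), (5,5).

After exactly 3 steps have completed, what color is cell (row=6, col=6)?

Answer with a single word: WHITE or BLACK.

Step 1: on WHITE (3,4): turn R to S, flip to black, move to (4,4). |black|=4
Step 2: on BLACK (4,4): turn L to E, flip to white, move to (4,5). |black|=3
Step 3: on WHITE (4,5): turn R to S, flip to black, move to (5,5). |black|=4

Answer: WHITE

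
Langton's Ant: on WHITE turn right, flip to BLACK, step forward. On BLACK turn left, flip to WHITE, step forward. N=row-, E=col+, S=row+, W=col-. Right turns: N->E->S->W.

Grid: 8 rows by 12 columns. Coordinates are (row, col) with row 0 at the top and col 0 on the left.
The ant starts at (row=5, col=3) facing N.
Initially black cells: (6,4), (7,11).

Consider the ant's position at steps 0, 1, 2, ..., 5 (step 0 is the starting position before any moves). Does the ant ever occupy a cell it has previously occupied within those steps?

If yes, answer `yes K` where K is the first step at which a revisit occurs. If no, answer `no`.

Answer: no

Derivation:
Step 1: on WHITE (5,3): turn R to E, flip to black, move to (5,4). |black|=3 — new cell
Step 2: on WHITE (5,4): turn R to S, flip to black, move to (6,4). |black|=4 — new cell
Step 3: on BLACK (6,4): turn L to E, flip to white, move to (6,5). |black|=3 — new cell
Step 4: on WHITE (6,5): turn R to S, flip to black, move to (7,5). |black|=4 — new cell
Step 5: on WHITE (7,5): turn R to W, flip to black, move to (7,4). |black|=5 — new cell
No revisit within 5 steps.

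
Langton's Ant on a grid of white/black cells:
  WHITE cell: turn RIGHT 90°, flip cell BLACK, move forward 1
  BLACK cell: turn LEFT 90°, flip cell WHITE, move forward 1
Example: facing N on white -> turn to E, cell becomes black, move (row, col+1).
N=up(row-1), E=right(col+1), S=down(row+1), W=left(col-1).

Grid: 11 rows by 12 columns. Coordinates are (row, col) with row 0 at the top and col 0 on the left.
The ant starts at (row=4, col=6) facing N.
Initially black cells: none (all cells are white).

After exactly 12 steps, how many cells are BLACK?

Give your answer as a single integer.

Answer: 8

Derivation:
Step 1: on WHITE (4,6): turn R to E, flip to black, move to (4,7). |black|=1
Step 2: on WHITE (4,7): turn R to S, flip to black, move to (5,7). |black|=2
Step 3: on WHITE (5,7): turn R to W, flip to black, move to (5,6). |black|=3
Step 4: on WHITE (5,6): turn R to N, flip to black, move to (4,6). |black|=4
Step 5: on BLACK (4,6): turn L to W, flip to white, move to (4,5). |black|=3
Step 6: on WHITE (4,5): turn R to N, flip to black, move to (3,5). |black|=4
Step 7: on WHITE (3,5): turn R to E, flip to black, move to (3,6). |black|=5
Step 8: on WHITE (3,6): turn R to S, flip to black, move to (4,6). |black|=6
Step 9: on WHITE (4,6): turn R to W, flip to black, move to (4,5). |black|=7
Step 10: on BLACK (4,5): turn L to S, flip to white, move to (5,5). |black|=6
Step 11: on WHITE (5,5): turn R to W, flip to black, move to (5,4). |black|=7
Step 12: on WHITE (5,4): turn R to N, flip to black, move to (4,4). |black|=8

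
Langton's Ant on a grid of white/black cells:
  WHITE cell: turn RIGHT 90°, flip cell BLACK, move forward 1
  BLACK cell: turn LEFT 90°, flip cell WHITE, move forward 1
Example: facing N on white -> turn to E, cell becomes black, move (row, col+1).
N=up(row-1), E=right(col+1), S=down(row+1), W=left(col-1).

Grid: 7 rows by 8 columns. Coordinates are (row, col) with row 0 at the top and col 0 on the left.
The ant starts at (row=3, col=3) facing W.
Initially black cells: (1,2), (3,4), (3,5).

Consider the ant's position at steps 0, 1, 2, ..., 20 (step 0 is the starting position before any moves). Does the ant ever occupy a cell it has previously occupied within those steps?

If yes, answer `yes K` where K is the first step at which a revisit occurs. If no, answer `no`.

Step 1: on WHITE (3,3): turn R to N, flip to black, move to (2,3). |black|=4 — new cell
Step 2: on WHITE (2,3): turn R to E, flip to black, move to (2,4). |black|=5 — new cell
Step 3: on WHITE (2,4): turn R to S, flip to black, move to (3,4). |black|=6 — new cell
Step 4: on BLACK (3,4): turn L to E, flip to white, move to (3,5). |black|=5 — new cell
Step 5: on BLACK (3,5): turn L to N, flip to white, move to (2,5). |black|=4 — new cell
Step 6: on WHITE (2,5): turn R to E, flip to black, move to (2,6). |black|=5 — new cell
Step 7: on WHITE (2,6): turn R to S, flip to black, move to (3,6). |black|=6 — new cell
Step 8: on WHITE (3,6): turn R to W, flip to black, move to (3,5). |black|=7 — REVISIT

Answer: yes 8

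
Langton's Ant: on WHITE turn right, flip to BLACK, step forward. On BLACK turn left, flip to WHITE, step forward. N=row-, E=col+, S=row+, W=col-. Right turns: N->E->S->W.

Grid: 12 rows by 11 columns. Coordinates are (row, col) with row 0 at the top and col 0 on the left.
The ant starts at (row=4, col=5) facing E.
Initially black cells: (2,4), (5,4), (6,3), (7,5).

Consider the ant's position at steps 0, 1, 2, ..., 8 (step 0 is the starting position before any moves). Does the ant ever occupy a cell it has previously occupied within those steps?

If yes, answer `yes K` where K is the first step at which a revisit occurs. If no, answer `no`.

Step 1: on WHITE (4,5): turn R to S, flip to black, move to (5,5). |black|=5 — new cell
Step 2: on WHITE (5,5): turn R to W, flip to black, move to (5,4). |black|=6 — new cell
Step 3: on BLACK (5,4): turn L to S, flip to white, move to (6,4). |black|=5 — new cell
Step 4: on WHITE (6,4): turn R to W, flip to black, move to (6,3). |black|=6 — new cell
Step 5: on BLACK (6,3): turn L to S, flip to white, move to (7,3). |black|=5 — new cell
Step 6: on WHITE (7,3): turn R to W, flip to black, move to (7,2). |black|=6 — new cell
Step 7: on WHITE (7,2): turn R to N, flip to black, move to (6,2). |black|=7 — new cell
Step 8: on WHITE (6,2): turn R to E, flip to black, move to (6,3). |black|=8 — REVISIT

Answer: yes 8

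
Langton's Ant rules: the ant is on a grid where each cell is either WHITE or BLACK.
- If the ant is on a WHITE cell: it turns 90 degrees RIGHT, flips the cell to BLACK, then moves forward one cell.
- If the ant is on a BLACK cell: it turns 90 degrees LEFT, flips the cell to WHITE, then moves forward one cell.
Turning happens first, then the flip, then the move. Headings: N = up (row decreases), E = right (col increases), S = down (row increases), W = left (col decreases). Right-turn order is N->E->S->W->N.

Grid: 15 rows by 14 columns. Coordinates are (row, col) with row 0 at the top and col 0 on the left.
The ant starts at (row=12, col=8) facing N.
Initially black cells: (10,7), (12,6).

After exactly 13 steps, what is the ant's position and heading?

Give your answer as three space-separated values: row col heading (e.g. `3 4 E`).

Step 1: on WHITE (12,8): turn R to E, flip to black, move to (12,9). |black|=3
Step 2: on WHITE (12,9): turn R to S, flip to black, move to (13,9). |black|=4
Step 3: on WHITE (13,9): turn R to W, flip to black, move to (13,8). |black|=5
Step 4: on WHITE (13,8): turn R to N, flip to black, move to (12,8). |black|=6
Step 5: on BLACK (12,8): turn L to W, flip to white, move to (12,7). |black|=5
Step 6: on WHITE (12,7): turn R to N, flip to black, move to (11,7). |black|=6
Step 7: on WHITE (11,7): turn R to E, flip to black, move to (11,8). |black|=7
Step 8: on WHITE (11,8): turn R to S, flip to black, move to (12,8). |black|=8
Step 9: on WHITE (12,8): turn R to W, flip to black, move to (12,7). |black|=9
Step 10: on BLACK (12,7): turn L to S, flip to white, move to (13,7). |black|=8
Step 11: on WHITE (13,7): turn R to W, flip to black, move to (13,6). |black|=9
Step 12: on WHITE (13,6): turn R to N, flip to black, move to (12,6). |black|=10
Step 13: on BLACK (12,6): turn L to W, flip to white, move to (12,5). |black|=9

Answer: 12 5 W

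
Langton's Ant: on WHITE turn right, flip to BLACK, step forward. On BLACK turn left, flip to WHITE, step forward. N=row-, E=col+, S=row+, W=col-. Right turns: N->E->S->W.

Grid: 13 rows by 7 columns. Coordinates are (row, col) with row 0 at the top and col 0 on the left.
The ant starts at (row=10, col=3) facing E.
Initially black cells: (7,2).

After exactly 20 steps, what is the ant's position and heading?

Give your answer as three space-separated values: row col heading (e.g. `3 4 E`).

Step 1: on WHITE (10,3): turn R to S, flip to black, move to (11,3). |black|=2
Step 2: on WHITE (11,3): turn R to W, flip to black, move to (11,2). |black|=3
Step 3: on WHITE (11,2): turn R to N, flip to black, move to (10,2). |black|=4
Step 4: on WHITE (10,2): turn R to E, flip to black, move to (10,3). |black|=5
Step 5: on BLACK (10,3): turn L to N, flip to white, move to (9,3). |black|=4
Step 6: on WHITE (9,3): turn R to E, flip to black, move to (9,4). |black|=5
Step 7: on WHITE (9,4): turn R to S, flip to black, move to (10,4). |black|=6
Step 8: on WHITE (10,4): turn R to W, flip to black, move to (10,3). |black|=7
Step 9: on WHITE (10,3): turn R to N, flip to black, move to (9,3). |black|=8
Step 10: on BLACK (9,3): turn L to W, flip to white, move to (9,2). |black|=7
Step 11: on WHITE (9,2): turn R to N, flip to black, move to (8,2). |black|=8
Step 12: on WHITE (8,2): turn R to E, flip to black, move to (8,3). |black|=9
Step 13: on WHITE (8,3): turn R to S, flip to black, move to (9,3). |black|=10
Step 14: on WHITE (9,3): turn R to W, flip to black, move to (9,2). |black|=11
Step 15: on BLACK (9,2): turn L to S, flip to white, move to (10,2). |black|=10
Step 16: on BLACK (10,2): turn L to E, flip to white, move to (10,3). |black|=9
Step 17: on BLACK (10,3): turn L to N, flip to white, move to (9,3). |black|=8
Step 18: on BLACK (9,3): turn L to W, flip to white, move to (9,2). |black|=7
Step 19: on WHITE (9,2): turn R to N, flip to black, move to (8,2). |black|=8
Step 20: on BLACK (8,2): turn L to W, flip to white, move to (8,1). |black|=7

Answer: 8 1 W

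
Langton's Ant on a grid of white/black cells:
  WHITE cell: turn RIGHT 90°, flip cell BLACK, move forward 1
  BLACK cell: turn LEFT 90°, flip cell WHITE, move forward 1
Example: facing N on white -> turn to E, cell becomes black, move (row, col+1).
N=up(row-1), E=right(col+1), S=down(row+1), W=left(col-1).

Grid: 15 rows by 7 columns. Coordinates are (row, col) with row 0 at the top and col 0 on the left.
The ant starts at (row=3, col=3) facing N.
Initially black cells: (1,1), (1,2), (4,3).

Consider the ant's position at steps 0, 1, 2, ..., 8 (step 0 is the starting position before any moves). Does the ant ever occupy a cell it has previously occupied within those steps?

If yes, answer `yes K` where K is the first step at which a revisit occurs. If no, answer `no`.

Answer: yes 7

Derivation:
Step 1: on WHITE (3,3): turn R to E, flip to black, move to (3,4). |black|=4 — new cell
Step 2: on WHITE (3,4): turn R to S, flip to black, move to (4,4). |black|=5 — new cell
Step 3: on WHITE (4,4): turn R to W, flip to black, move to (4,3). |black|=6 — new cell
Step 4: on BLACK (4,3): turn L to S, flip to white, move to (5,3). |black|=5 — new cell
Step 5: on WHITE (5,3): turn R to W, flip to black, move to (5,2). |black|=6 — new cell
Step 6: on WHITE (5,2): turn R to N, flip to black, move to (4,2). |black|=7 — new cell
Step 7: on WHITE (4,2): turn R to E, flip to black, move to (4,3). |black|=8 — REVISIT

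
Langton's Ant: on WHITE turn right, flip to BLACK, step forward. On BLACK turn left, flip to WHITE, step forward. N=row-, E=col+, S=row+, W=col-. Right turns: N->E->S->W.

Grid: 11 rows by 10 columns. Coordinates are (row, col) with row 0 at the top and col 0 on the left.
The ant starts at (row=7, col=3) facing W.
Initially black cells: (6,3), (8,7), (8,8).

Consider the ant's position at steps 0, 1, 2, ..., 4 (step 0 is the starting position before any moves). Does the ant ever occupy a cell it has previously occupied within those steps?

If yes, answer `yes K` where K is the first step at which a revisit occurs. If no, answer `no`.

Step 1: on WHITE (7,3): turn R to N, flip to black, move to (6,3). |black|=4 — new cell
Step 2: on BLACK (6,3): turn L to W, flip to white, move to (6,2). |black|=3 — new cell
Step 3: on WHITE (6,2): turn R to N, flip to black, move to (5,2). |black|=4 — new cell
Step 4: on WHITE (5,2): turn R to E, flip to black, move to (5,3). |black|=5 — new cell
No revisit within 4 steps.

Answer: no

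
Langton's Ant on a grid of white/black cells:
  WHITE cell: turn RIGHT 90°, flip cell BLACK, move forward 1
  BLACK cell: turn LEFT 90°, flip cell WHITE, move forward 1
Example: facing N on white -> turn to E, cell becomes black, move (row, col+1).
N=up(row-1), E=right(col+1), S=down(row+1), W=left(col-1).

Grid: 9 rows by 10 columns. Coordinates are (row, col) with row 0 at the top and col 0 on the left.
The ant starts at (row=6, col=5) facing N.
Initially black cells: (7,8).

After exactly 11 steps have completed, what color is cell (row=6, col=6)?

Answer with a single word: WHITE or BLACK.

Answer: BLACK

Derivation:
Step 1: on WHITE (6,5): turn R to E, flip to black, move to (6,6). |black|=2
Step 2: on WHITE (6,6): turn R to S, flip to black, move to (7,6). |black|=3
Step 3: on WHITE (7,6): turn R to W, flip to black, move to (7,5). |black|=4
Step 4: on WHITE (7,5): turn R to N, flip to black, move to (6,5). |black|=5
Step 5: on BLACK (6,5): turn L to W, flip to white, move to (6,4). |black|=4
Step 6: on WHITE (6,4): turn R to N, flip to black, move to (5,4). |black|=5
Step 7: on WHITE (5,4): turn R to E, flip to black, move to (5,5). |black|=6
Step 8: on WHITE (5,5): turn R to S, flip to black, move to (6,5). |black|=7
Step 9: on WHITE (6,5): turn R to W, flip to black, move to (6,4). |black|=8
Step 10: on BLACK (6,4): turn L to S, flip to white, move to (7,4). |black|=7
Step 11: on WHITE (7,4): turn R to W, flip to black, move to (7,3). |black|=8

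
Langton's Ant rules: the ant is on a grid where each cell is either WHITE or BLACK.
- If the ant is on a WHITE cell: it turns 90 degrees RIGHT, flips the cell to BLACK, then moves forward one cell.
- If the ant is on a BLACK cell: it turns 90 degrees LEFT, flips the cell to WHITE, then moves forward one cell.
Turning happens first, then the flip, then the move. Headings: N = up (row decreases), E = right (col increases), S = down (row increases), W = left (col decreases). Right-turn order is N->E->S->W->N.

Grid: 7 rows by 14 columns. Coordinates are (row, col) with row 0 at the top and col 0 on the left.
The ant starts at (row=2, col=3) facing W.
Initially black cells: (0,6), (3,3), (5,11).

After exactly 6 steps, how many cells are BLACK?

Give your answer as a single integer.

Answer: 5

Derivation:
Step 1: on WHITE (2,3): turn R to N, flip to black, move to (1,3). |black|=4
Step 2: on WHITE (1,3): turn R to E, flip to black, move to (1,4). |black|=5
Step 3: on WHITE (1,4): turn R to S, flip to black, move to (2,4). |black|=6
Step 4: on WHITE (2,4): turn R to W, flip to black, move to (2,3). |black|=7
Step 5: on BLACK (2,3): turn L to S, flip to white, move to (3,3). |black|=6
Step 6: on BLACK (3,3): turn L to E, flip to white, move to (3,4). |black|=5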